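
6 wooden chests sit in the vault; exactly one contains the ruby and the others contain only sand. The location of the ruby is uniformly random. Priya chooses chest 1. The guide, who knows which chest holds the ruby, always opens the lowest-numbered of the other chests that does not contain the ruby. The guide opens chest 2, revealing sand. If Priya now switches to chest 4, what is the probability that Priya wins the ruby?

1/5

Apply Bayes' rule, conditioning on where the ruby actually is.
If it is in any of chests 1, 3, 4, 5, and 6 (prior 1/6 each): chest 2 is the lowest-numbered option available, probability 1; weight (1/6)·1 = 1/6 each.
If it is in chest 2 (prior 1/6): the guide opened chest 2, so this case is ruled out; weight (1/6)·0 = 0.
The weights sum to 5/6.
So P(the ruby in chest 4 | the guide opened chest 2) = (1/6) / (5/6) = 1/5.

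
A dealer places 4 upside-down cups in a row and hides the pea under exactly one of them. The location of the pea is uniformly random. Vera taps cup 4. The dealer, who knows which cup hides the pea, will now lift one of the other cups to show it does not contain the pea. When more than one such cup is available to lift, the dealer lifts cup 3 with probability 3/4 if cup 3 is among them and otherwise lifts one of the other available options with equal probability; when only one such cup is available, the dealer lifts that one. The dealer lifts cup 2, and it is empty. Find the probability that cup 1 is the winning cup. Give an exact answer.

2/7

Consider each possible location of the pea in turn.
If it is under cup 1 (prior 1/4): cup 3 is available but not opened, probability 1/4; weight (1/4)·(1/4) = 1/16.
If it is under cup 2 (prior 1/4): the dealer opened cup 2, so this case is ruled out; weight (1/4)·0 = 0.
If it is under cup 3 (prior 1/4): cup 3 holds the prize so is unavailable; the dealer chooses uniformly among the 2 others, probability 1/2; weight (1/4)·(1/2) = 1/8.
If it is under cup 4 (prior 1/4): cup 3 is available but not opened; cup 2 gets probability (1 − 3/4)/2 = 1/8; weight (1/4)·(1/8) = 1/32.
The weights sum to 7/32.
So P(the pea under cup 1 | the dealer opened cup 2) = (1/16) / (7/32) = 2/7.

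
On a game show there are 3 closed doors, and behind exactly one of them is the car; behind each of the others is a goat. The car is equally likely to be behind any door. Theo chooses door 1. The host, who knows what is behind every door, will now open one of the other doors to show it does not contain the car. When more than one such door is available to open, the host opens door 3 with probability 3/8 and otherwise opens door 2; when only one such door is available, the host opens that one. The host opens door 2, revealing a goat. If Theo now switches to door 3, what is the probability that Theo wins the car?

Consider each possible location of the car in turn.
If it is behind door 1 (prior 1/3): door 3 is available but not opened, probability 5/8; weight (1/3)·(5/8) = 5/24.
If it is behind door 2 (prior 1/3): the host opened door 2, so this case is ruled out; weight (1/3)·0 = 0.
If it is behind door 3 (prior 1/3): only door 2 is available, probability 1; weight (1/3)·1 = 1/3.
The weights sum to 13/24.
So P(the car behind door 3 | the host opened door 2) = (1/3) / (13/24) = 8/13.

8/13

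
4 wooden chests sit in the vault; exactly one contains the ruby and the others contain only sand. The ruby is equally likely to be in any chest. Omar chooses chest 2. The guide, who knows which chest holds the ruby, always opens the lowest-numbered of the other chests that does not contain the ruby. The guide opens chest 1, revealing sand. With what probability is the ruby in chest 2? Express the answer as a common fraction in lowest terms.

Condition on the true location of the ruby.
If it is in chest 1 (prior 1/4): the guide opened chest 1, so this case is ruled out; weight (1/4)·0 = 0.
If it is in any of chests 2, 3, and 4 (prior 1/4 each): chest 1 is the lowest-numbered option available, probability 1; weight (1/4)·1 = 1/4 each.
The weights sum to 3/4.
So P(the ruby in chest 2 | the guide opened chest 1) = (1/4) / (3/4) = 1/3.

1/3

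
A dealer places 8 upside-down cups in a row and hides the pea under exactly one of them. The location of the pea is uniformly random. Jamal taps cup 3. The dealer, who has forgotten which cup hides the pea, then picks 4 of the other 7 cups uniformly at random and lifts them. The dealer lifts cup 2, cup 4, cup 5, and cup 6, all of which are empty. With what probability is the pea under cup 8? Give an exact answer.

Because the dealer chose which cups to lift without knowing where the pea is, the choice is independent of the prize location. Learning that none of the 4 opened cups holds the pea simply rules out those 4 locations and leaves the remaining 4 cups still equally likely by symmetry.
So P(the pea under cup 8) = 1/4.

1/4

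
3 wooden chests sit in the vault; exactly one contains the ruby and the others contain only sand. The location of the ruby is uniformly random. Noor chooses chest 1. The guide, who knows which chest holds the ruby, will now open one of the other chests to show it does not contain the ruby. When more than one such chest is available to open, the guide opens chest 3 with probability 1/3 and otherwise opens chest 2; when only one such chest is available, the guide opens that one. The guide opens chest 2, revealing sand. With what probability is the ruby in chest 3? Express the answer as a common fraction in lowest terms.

3/5

Apply Bayes' rule, conditioning on where the ruby actually is.
If it is in chest 1 (prior 1/3): chest 3 is available but not opened, probability 2/3; weight (1/3)·(2/3) = 2/9.
If it is in chest 2 (prior 1/3): the guide opened chest 2, so this case is ruled out; weight (1/3)·0 = 0.
If it is in chest 3 (prior 1/3): only chest 2 is available, probability 1; weight (1/3)·1 = 1/3.
The weights sum to 5/9.
So P(the ruby in chest 3 | the guide opened chest 2) = (1/3) / (5/9) = 3/5.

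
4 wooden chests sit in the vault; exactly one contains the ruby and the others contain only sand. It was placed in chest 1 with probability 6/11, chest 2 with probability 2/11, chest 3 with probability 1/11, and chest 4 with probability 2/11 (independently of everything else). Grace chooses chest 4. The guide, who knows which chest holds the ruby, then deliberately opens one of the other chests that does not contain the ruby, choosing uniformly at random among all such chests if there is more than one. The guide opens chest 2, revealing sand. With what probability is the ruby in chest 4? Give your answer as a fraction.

Condition on the true location of the ruby.
If it is in chest 1 (prior 6/11): the guide has 2 equally likely choices, so probability 1/2; weight (6/11)·(1/2) = 3/11.
If it is in chest 2 (prior 2/11): the guide opened chest 2, so this case is ruled out; weight (2/11)·0 = 0.
If it is in chest 3 (prior 1/11): the guide has 2 equally likely choices, so probability 1/2; weight (1/11)·(1/2) = 1/22.
If it is in chest 4 (prior 2/11): the guide has 3 equally likely choices, so probability 1/3; weight (2/11)·(1/3) = 2/33.
The weights sum to 25/66.
So P(the ruby in chest 4 | the guide opened chest 2) = (2/33) / (25/66) = 4/25.

4/25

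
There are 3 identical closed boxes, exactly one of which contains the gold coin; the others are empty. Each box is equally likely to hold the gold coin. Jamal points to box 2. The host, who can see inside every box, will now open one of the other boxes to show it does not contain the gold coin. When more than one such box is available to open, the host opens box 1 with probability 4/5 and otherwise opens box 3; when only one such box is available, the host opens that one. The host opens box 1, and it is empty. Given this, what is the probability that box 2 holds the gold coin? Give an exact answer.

4/9

Condition on the true location of the gold coin.
If it is in box 1 (prior 1/3): the host opened box 1, so this case is ruled out; weight (1/3)·0 = 0.
If it is in box 2 (prior 1/3): box 1 is available, opened with probability 4/5; weight (1/3)·(4/5) = 4/15.
If it is in box 3 (prior 1/3): only box 1 is available, probability 1; weight (1/3)·1 = 1/3.
The weights sum to 3/5.
So P(the gold coin in box 2 | the host opened box 1) = (4/15) / (3/5) = 4/9.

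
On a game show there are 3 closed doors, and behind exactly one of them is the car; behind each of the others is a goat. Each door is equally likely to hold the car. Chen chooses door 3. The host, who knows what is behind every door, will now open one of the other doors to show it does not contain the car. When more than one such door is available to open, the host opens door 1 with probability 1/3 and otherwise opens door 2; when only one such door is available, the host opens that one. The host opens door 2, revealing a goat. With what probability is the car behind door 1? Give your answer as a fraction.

Apply Bayes' rule, conditioning on where the car actually is.
If it is behind door 1 (prior 1/3): only door 2 is available, probability 1; weight (1/3)·1 = 1/3.
If it is behind door 2 (prior 1/3): the host opened door 2, so this case is ruled out; weight (1/3)·0 = 0.
If it is behind door 3 (prior 1/3): door 1 is available but not opened, probability 2/3; weight (1/3)·(2/3) = 2/9.
The weights sum to 5/9.
So P(the car behind door 1 | the host opened door 2) = (1/3) / (5/9) = 3/5.

3/5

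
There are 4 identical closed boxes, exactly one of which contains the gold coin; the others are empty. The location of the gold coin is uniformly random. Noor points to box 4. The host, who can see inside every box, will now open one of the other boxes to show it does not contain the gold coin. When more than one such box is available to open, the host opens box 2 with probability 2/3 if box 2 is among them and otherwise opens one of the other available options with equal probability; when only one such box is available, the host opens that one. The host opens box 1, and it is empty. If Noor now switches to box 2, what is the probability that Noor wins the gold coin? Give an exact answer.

1/2

Apply Bayes' rule, conditioning on where the gold coin actually is.
If it is in box 1 (prior 1/4): the host opened box 1, so this case is ruled out; weight (1/4)·0 = 0.
If it is in box 2 (prior 1/4): box 2 holds the prize so is unavailable; the host chooses uniformly among the 2 others, probability 1/2; weight (1/4)·(1/2) = 1/8.
If it is in box 3 (prior 1/4): box 2 is available but not opened, probability 1/3; weight (1/4)·(1/3) = 1/12.
If it is in box 4 (prior 1/4): box 2 is available but not opened; box 1 gets probability (1 − 2/3)/2 = 1/6; weight (1/4)·(1/6) = 1/24.
The weights sum to 1/4.
So P(the gold coin in box 2 | the host opened box 1) = (1/8) / (1/4) = 1/2.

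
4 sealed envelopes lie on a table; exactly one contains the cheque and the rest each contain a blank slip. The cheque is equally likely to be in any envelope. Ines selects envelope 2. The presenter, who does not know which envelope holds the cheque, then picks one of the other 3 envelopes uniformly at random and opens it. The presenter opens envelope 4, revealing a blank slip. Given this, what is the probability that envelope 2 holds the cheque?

Because the presenter chose which envelope to open without knowing where the cheque is, the choice is independent of the prize location. Learning that envelope 4 does not hold the cheque simply rules out that one location and leaves the remaining 3 envelopes still equally likely by symmetry.
So P(the cheque in envelope 2) = 1/3.

1/3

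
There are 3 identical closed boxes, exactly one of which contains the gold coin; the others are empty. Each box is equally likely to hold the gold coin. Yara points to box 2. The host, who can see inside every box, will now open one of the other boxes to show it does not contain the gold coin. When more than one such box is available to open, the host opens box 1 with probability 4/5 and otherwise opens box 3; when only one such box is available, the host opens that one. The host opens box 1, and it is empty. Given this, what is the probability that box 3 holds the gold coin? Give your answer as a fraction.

Condition on the true location of the gold coin.
If it is in box 1 (prior 1/3): the host opened box 1, so this case is ruled out; weight (1/3)·0 = 0.
If it is in box 2 (prior 1/3): box 1 is available, opened with probability 4/5; weight (1/3)·(4/5) = 4/15.
If it is in box 3 (prior 1/3): only box 1 is available, probability 1; weight (1/3)·1 = 1/3.
The weights sum to 3/5.
So P(the gold coin in box 3 | the host opened box 1) = (1/3) / (3/5) = 5/9.

5/9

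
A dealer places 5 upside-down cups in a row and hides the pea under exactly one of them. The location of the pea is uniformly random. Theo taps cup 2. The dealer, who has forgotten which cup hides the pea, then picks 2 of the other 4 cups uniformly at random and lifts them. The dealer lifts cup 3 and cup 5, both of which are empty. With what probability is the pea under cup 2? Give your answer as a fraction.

1/3

Apply Bayes' rule, conditioning on where the pea actually is.
If it is under any of cups 1, 2, and 4 (prior 1/5 each): the dealer picks exactly this set with probability 1/6 regardless, and none is the prize; weight (1/5)·(1/6) = 1/30 each.
If it is under either of cups 3 and 5 (prior 1/5 each): that cup was opened and seen not to hold the prize — ruled out; weight (1/5)·0 = 0 each.
The weights sum to 1/10.
So P(the pea under cup 2 | the dealer opened cup 3 and cup 5) = (1/30) / (1/10) = 1/3.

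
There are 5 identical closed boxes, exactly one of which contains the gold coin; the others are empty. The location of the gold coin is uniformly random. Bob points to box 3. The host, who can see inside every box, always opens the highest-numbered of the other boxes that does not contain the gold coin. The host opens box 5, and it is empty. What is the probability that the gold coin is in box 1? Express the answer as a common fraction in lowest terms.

Consider each possible location of the gold coin in turn.
If it is in any of boxes 1, 2, 3, and 4 (prior 1/5 each): box 5 is the highest-numbered option available, probability 1; weight (1/5)·1 = 1/5 each.
If it is in box 5 (prior 1/5): the host opened box 5, so this case is ruled out; weight (1/5)·0 = 0.
The weights sum to 4/5.
So P(the gold coin in box 1 | the host opened box 5) = (1/5) / (4/5) = 1/4.

1/4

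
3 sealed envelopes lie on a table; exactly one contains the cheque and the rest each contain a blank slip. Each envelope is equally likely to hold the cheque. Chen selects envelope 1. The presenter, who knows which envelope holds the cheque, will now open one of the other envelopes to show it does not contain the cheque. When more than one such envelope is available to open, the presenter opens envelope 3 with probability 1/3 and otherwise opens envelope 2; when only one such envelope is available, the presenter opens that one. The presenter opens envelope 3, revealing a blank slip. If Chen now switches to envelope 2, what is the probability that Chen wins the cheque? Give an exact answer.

Apply Bayes' rule, conditioning on where the cheque actually is.
If it is in envelope 1 (prior 1/3): envelope 3 is available, opened with probability 1/3; weight (1/3)·(1/3) = 1/9.
If it is in envelope 2 (prior 1/3): only envelope 3 is available, probability 1; weight (1/3)·1 = 1/3.
If it is in envelope 3 (prior 1/3): the presenter opened envelope 3, so this case is ruled out; weight (1/3)·0 = 0.
The weights sum to 4/9.
So P(the cheque in envelope 2 | the presenter opened envelope 3) = (1/3) / (4/9) = 3/4.

3/4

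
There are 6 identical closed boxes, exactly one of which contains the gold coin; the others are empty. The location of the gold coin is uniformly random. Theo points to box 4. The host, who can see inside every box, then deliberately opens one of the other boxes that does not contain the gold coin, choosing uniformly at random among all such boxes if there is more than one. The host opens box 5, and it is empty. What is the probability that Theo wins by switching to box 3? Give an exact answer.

5/24

Consider each possible location of the gold coin in turn.
If it is in any of boxes 1, 2, 3, and 6 (prior 1/6 each): the host has 4 equally likely choices, so probability 1/4; weight (1/6)·(1/4) = 1/24 each.
If it is in box 4 (prior 1/6): the host has 5 equally likely choices, so probability 1/5; weight (1/6)·(1/5) = 1/30.
If it is in box 5 (prior 1/6): the host opened box 5, so this case is ruled out; weight (1/6)·0 = 0.
The weights sum to 1/5.
So P(the gold coin in box 3 | the host opened box 5) = (1/24) / (1/5) = 5/24.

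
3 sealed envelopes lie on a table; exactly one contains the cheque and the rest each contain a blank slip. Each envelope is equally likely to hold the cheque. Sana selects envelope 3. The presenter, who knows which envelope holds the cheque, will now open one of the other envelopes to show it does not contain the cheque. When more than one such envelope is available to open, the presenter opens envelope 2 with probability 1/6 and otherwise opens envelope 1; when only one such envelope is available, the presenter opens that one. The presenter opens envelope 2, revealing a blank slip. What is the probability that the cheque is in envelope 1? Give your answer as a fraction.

6/7

Consider each possible location of the cheque in turn.
If it is in envelope 1 (prior 1/3): only envelope 2 is available, probability 1; weight (1/3)·1 = 1/3.
If it is in envelope 2 (prior 1/3): the presenter opened envelope 2, so this case is ruled out; weight (1/3)·0 = 0.
If it is in envelope 3 (prior 1/3): envelope 2 is available, opened with probability 1/6; weight (1/3)·(1/6) = 1/18.
The weights sum to 7/18.
So P(the cheque in envelope 1 | the presenter opened envelope 2) = (1/3) / (7/18) = 6/7.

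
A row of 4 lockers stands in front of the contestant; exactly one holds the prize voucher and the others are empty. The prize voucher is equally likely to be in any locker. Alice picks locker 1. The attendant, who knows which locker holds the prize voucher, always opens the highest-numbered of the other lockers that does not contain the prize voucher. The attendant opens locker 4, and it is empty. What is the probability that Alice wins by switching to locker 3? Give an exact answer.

Condition on the true location of the prize voucher.
If it is in any of lockers 1, 2, and 3 (prior 1/4 each): locker 4 is the highest-numbered option available, probability 1; weight (1/4)·1 = 1/4 each.
If it is in locker 4 (prior 1/4): the attendant opened locker 4, so this case is ruled out; weight (1/4)·0 = 0.
The weights sum to 3/4.
So P(the prize voucher in locker 3 | the attendant opened locker 4) = (1/4) / (3/4) = 1/3.

1/3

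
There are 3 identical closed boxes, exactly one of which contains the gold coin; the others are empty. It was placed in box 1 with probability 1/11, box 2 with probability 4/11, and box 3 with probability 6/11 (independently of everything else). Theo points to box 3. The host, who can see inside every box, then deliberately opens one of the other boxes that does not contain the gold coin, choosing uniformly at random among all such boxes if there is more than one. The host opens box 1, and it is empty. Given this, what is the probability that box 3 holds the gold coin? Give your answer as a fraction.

Apply Bayes' rule, conditioning on where the gold coin actually is.
If it is in box 1 (prior 1/11): the host opened box 1, so this case is ruled out; weight (1/11)·0 = 0.
If it is in box 2 (prior 4/11): the host has no choice, probability 1; weight (4/11)·1 = 4/11.
If it is in box 3 (prior 6/11): the host has 2 equally likely choices, so probability 1/2; weight (6/11)·(1/2) = 3/11.
The weights sum to 7/11.
So P(the gold coin in box 3 | the host opened box 1) = (3/11) / (7/11) = 3/7.

3/7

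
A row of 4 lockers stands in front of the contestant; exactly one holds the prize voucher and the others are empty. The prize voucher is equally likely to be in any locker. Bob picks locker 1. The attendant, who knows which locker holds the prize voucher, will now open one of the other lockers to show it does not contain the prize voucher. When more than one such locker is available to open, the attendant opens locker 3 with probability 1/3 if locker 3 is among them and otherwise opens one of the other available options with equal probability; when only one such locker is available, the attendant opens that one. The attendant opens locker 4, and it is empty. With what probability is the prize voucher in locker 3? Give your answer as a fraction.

Apply Bayes' rule, conditioning on where the prize voucher actually is.
If it is in locker 1 (prior 1/4): locker 3 is available but not opened; locker 4 gets probability (1 − 1/3)/2 = 1/3; weight (1/4)·(1/3) = 1/12.
If it is in locker 2 (prior 1/4): locker 3 is available but not opened, probability 2/3; weight (1/4)·(2/3) = 1/6.
If it is in locker 3 (prior 1/4): locker 3 holds the prize so is unavailable; the attendant chooses uniformly among the 2 others, probability 1/2; weight (1/4)·(1/2) = 1/8.
If it is in locker 4 (prior 1/4): the attendant opened locker 4, so this case is ruled out; weight (1/4)·0 = 0.
The weights sum to 3/8.
So P(the prize voucher in locker 3 | the attendant opened locker 4) = (1/8) / (3/8) = 1/3.

1/3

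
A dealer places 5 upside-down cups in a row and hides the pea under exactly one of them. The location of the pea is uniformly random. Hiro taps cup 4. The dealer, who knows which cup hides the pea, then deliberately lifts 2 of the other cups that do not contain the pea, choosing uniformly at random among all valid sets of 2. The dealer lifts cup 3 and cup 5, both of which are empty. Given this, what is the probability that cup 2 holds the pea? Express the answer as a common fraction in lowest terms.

Apply Bayes' rule, conditioning on where the pea actually is.
If it is under either of cups 1 and 2 (prior 1/5 each): the dealer has 3 equally likely choices, so probability 1/3; weight (1/5)·(1/3) = 1/15 each.
If it is under either of cups 3 and 5 (prior 1/5 each): that cup was opened and seen not to hold the prize — ruled out; weight (1/5)·0 = 0 each.
If it is under cup 4 (prior 1/5): the dealer has 6 equally likely choices, so probability 1/6; weight (1/5)·(1/6) = 1/30.
The weights sum to 1/6.
So P(the pea under cup 2 | the dealer opened cup 3 and cup 5) = (1/15) / (1/6) = 2/5.

2/5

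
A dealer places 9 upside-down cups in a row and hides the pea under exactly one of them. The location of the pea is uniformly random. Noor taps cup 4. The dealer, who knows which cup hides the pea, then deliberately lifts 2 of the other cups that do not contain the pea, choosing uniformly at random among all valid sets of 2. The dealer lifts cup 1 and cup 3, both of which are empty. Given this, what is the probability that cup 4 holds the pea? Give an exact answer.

1/9

Condition on the true location of the pea.
If it is under either of cups 1 and 3 (prior 1/9 each): that cup was opened and seen not to hold the prize — ruled out; weight (1/9)·0 = 0 each.
If it is under any of cups 2, 5, 6, 7, 8, and 9 (prior 1/9 each): the dealer has 21 equally likely choices, so probability 1/21; weight (1/9)·(1/21) = 1/189 each.
If it is under cup 4 (prior 1/9): the dealer has 28 equally likely choices, so probability 1/28; weight (1/9)·(1/28) = 1/252.
The weights sum to 1/28.
So P(the pea under cup 4 | the dealer opened cup 1 and cup 3) = (1/252) / (1/28) = 1/9.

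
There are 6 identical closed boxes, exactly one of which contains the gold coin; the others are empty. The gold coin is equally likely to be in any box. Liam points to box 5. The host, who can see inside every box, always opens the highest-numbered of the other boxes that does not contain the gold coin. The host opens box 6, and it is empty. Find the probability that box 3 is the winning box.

Consider each possible location of the gold coin in turn.
If it is in any of boxes 1, 2, 3, 4, and 5 (prior 1/6 each): box 6 is the highest-numbered option available, probability 1; weight (1/6)·1 = 1/6 each.
If it is in box 6 (prior 1/6): the host opened box 6, so this case is ruled out; weight (1/6)·0 = 0.
The weights sum to 5/6.
So P(the gold coin in box 3 | the host opened box 6) = (1/6) / (5/6) = 1/5.

1/5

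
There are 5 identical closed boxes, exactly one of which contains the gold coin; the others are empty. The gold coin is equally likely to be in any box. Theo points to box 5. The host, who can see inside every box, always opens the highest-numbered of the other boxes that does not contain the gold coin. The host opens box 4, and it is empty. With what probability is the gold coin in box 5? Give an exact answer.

Consider each possible location of the gold coin in turn.
If it is in any of boxes 1, 2, 3, and 5 (prior 1/5 each): box 4 is the highest-numbered option available, probability 1; weight (1/5)·1 = 1/5 each.
If it is in box 4 (prior 1/5): the host opened box 4, so this case is ruled out; weight (1/5)·0 = 0.
The weights sum to 4/5.
So P(the gold coin in box 5 | the host opened box 4) = (1/5) / (4/5) = 1/4.

1/4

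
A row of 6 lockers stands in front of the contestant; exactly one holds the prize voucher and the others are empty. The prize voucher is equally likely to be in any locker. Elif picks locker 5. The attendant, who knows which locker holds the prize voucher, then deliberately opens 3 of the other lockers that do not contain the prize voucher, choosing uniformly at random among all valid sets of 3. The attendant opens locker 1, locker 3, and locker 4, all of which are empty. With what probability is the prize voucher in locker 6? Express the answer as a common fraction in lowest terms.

5/12

Consider each possible location of the prize voucher in turn.
If it is in any of lockers 1, 3, and 4 (prior 1/6 each): that locker was opened and seen not to hold the prize — ruled out; weight (1/6)·0 = 0 each.
If it is in either of lockers 2 and 6 (prior 1/6 each): the attendant has 4 equally likely choices, so probability 1/4; weight (1/6)·(1/4) = 1/24 each.
If it is in locker 5 (prior 1/6): the attendant has 10 equally likely choices, so probability 1/10; weight (1/6)·(1/10) = 1/60.
The weights sum to 1/10.
So P(the prize voucher in locker 6 | the attendant opened locker 1, locker 3, and locker 4) = (1/24) / (1/10) = 5/12.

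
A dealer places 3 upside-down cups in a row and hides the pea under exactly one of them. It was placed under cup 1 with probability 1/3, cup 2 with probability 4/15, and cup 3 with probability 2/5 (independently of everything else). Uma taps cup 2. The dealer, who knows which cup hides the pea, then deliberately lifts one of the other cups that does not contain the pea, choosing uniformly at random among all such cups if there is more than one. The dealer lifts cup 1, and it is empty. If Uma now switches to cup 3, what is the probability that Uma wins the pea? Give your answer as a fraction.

3/4

Consider each possible location of the pea in turn.
If it is under cup 1 (prior 1/3): the dealer opened cup 1, so this case is ruled out; weight (1/3)·0 = 0.
If it is under cup 2 (prior 4/15): the dealer has 2 equally likely choices, so probability 1/2; weight (4/15)·(1/2) = 2/15.
If it is under cup 3 (prior 2/5): the dealer has no choice, probability 1; weight (2/5)·1 = 2/5.
The weights sum to 8/15.
So P(the pea under cup 3 | the dealer opened cup 1) = (2/5) / (8/15) = 3/4.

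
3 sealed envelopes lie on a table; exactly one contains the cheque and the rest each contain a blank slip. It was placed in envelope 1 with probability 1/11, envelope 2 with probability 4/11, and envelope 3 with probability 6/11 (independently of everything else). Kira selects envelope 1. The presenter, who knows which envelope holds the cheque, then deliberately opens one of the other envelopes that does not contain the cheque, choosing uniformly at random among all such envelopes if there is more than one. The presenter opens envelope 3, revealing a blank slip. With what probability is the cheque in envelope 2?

Consider each possible location of the cheque in turn.
If it is in envelope 1 (prior 1/11): the presenter has 2 equally likely choices, so probability 1/2; weight (1/11)·(1/2) = 1/22.
If it is in envelope 2 (prior 4/11): the presenter has no choice, probability 1; weight (4/11)·1 = 4/11.
If it is in envelope 3 (prior 6/11): the presenter opened envelope 3, so this case is ruled out; weight (6/11)·0 = 0.
The weights sum to 9/22.
So P(the cheque in envelope 2 | the presenter opened envelope 3) = (4/11) / (9/22) = 8/9.

8/9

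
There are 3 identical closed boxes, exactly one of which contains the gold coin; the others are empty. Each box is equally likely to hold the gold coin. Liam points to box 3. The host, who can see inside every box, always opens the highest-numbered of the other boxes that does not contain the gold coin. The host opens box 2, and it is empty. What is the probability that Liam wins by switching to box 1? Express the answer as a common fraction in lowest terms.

Condition on the true location of the gold coin.
If it is in either of boxes 1 and 3 (prior 1/3 each): box 2 is the highest-numbered option available, probability 1; weight (1/3)·1 = 1/3 each.
If it is in box 2 (prior 1/3): the host opened box 2, so this case is ruled out; weight (1/3)·0 = 0.
The weights sum to 2/3.
So P(the gold coin in box 1 | the host opened box 2) = (1/3) / (2/3) = 1/2.

1/2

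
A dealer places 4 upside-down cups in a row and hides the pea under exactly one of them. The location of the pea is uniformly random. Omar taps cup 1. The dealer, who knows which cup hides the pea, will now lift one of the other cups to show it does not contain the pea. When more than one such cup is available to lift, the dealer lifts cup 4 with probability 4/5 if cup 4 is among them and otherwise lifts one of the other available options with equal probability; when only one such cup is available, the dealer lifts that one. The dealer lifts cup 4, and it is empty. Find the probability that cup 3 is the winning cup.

Condition on the true location of the pea.
If it is under any of cups 1, 2, and 3 (prior 1/4 each): cup 4 is available, opened with probability 4/5; weight (1/4)·(4/5) = 1/5 each.
If it is under cup 4 (prior 1/4): the dealer opened cup 4, so this case is ruled out; weight (1/4)·0 = 0.
The weights sum to 3/5.
So P(the pea under cup 3 | the dealer opened cup 4) = (1/5) / (3/5) = 1/3.

1/3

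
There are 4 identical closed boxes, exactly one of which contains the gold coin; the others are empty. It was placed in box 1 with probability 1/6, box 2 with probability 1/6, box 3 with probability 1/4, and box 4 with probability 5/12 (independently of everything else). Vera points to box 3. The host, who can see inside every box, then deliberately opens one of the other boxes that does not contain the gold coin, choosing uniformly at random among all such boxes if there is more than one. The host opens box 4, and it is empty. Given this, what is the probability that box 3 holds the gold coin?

Condition on the true location of the gold coin.
If it is in either of boxes 1 and 2 (prior 1/6 each): the host has 2 equally likely choices, so probability 1/2; weight (1/6)·(1/2) = 1/12 each.
If it is in box 3 (prior 1/4): the host has 3 equally likely choices, so probability 1/3; weight (1/4)·(1/3) = 1/12.
If it is in box 4 (prior 5/12): the host opened box 4, so this case is ruled out; weight (5/12)·0 = 0.
The weights sum to 1/4.
So P(the gold coin in box 3 | the host opened box 4) = (1/12) / (1/4) = 1/3.

1/3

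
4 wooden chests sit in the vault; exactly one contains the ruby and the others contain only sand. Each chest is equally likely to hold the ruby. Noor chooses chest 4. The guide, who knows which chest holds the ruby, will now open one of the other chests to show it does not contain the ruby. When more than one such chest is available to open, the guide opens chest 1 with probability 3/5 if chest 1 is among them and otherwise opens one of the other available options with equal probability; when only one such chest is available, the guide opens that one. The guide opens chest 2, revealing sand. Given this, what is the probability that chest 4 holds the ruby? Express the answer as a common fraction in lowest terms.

Condition on the true location of the ruby.
If it is in chest 1 (prior 1/4): chest 1 holds the prize so is unavailable; the guide chooses uniformly among the 2 others, probability 1/2; weight (1/4)·(1/2) = 1/8.
If it is in chest 2 (prior 1/4): the guide opened chest 2, so this case is ruled out; weight (1/4)·0 = 0.
If it is in chest 3 (prior 1/4): chest 1 is available but not opened, probability 2/5; weight (1/4)·(2/5) = 1/10.
If it is in chest 4 (prior 1/4): chest 1 is available but not opened; chest 2 gets probability (1 − 3/5)/2 = 1/5; weight (1/4)·(1/5) = 1/20.
The weights sum to 11/40.
So P(the ruby in chest 4 | the guide opened chest 2) = (1/20) / (11/40) = 2/11.

2/11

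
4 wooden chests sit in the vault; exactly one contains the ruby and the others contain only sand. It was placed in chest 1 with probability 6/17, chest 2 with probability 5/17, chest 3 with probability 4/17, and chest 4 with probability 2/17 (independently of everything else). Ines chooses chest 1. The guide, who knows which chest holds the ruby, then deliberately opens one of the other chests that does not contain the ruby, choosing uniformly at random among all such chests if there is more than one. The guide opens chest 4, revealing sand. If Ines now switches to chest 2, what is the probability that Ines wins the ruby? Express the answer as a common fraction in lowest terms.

Condition on the true location of the ruby.
If it is in chest 1 (prior 6/17): the guide has 3 equally likely choices, so probability 1/3; weight (6/17)·(1/3) = 2/17.
If it is in chest 2 (prior 5/17): the guide has 2 equally likely choices, so probability 1/2; weight (5/17)·(1/2) = 5/34.
If it is in chest 3 (prior 4/17): the guide has 2 equally likely choices, so probability 1/2; weight (4/17)·(1/2) = 2/17.
If it is in chest 4 (prior 2/17): the guide opened chest 4, so this case is ruled out; weight (2/17)·0 = 0.
The weights sum to 13/34.
So P(the ruby in chest 2 | the guide opened chest 4) = (5/34) / (13/34) = 5/13.

5/13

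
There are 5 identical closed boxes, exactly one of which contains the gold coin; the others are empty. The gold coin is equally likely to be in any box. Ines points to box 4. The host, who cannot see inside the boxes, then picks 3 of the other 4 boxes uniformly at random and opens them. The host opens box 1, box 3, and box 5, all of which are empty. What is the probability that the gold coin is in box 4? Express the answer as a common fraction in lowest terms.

1/2

Condition on the true location of the gold coin.
If it is in any of boxes 1, 3, and 5 (prior 1/5 each): that box was opened and seen not to hold the prize — ruled out; weight (1/5)·0 = 0 each.
If it is in either of boxes 2 and 4 (prior 1/5 each): the host picks exactly this set with probability 1/4 regardless, and none is the prize; weight (1/5)·(1/4) = 1/20 each.
The weights sum to 1/10.
So P(the gold coin in box 4 | the host opened box 1, box 3, and box 5) = (1/20) / (1/10) = 1/2.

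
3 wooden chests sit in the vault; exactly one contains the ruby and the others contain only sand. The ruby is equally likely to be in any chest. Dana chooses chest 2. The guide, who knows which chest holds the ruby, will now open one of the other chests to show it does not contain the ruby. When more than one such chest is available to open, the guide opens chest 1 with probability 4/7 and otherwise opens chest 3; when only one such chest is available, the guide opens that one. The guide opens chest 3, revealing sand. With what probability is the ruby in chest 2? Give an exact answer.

3/10

Apply Bayes' rule, conditioning on where the ruby actually is.
If it is in chest 1 (prior 1/3): only chest 3 is available, probability 1; weight (1/3)·1 = 1/3.
If it is in chest 2 (prior 1/3): chest 1 is available but not opened, probability 3/7; weight (1/3)·(3/7) = 1/7.
If it is in chest 3 (prior 1/3): the guide opened chest 3, so this case is ruled out; weight (1/3)·0 = 0.
The weights sum to 10/21.
So P(the ruby in chest 2 | the guide opened chest 3) = (1/7) / (10/21) = 3/10.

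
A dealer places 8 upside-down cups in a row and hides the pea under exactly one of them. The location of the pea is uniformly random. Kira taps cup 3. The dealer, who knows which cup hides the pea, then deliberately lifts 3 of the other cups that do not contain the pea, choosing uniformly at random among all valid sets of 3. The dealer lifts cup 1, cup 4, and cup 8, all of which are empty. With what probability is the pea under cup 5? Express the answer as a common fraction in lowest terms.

7/32

Apply Bayes' rule, conditioning on where the pea actually is.
If it is under any of cups 1, 4, and 8 (prior 1/8 each): that cup was opened and seen not to hold the prize — ruled out; weight (1/8)·0 = 0 each.
If it is under any of cups 2, 5, 6, and 7 (prior 1/8 each): the dealer has 20 equally likely choices, so probability 1/20; weight (1/8)·(1/20) = 1/160 each.
If it is under cup 3 (prior 1/8): the dealer has 35 equally likely choices, so probability 1/35; weight (1/8)·(1/35) = 1/280.
The weights sum to 1/35.
So P(the pea under cup 5 | the dealer opened cup 1, cup 4, and cup 8) = (1/160) / (1/35) = 7/32.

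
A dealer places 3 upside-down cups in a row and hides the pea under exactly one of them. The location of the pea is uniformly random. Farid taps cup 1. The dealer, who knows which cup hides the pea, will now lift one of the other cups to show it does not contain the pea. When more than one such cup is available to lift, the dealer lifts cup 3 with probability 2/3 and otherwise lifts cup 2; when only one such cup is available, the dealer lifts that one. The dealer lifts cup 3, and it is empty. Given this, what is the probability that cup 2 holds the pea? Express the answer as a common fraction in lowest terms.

3/5

Condition on the true location of the pea.
If it is under cup 1 (prior 1/3): cup 3 is available, opened with probability 2/3; weight (1/3)·(2/3) = 2/9.
If it is under cup 2 (prior 1/3): only cup 3 is available, probability 1; weight (1/3)·1 = 1/3.
If it is under cup 3 (prior 1/3): the dealer opened cup 3, so this case is ruled out; weight (1/3)·0 = 0.
The weights sum to 5/9.
So P(the pea under cup 2 | the dealer opened cup 3) = (1/3) / (5/9) = 3/5.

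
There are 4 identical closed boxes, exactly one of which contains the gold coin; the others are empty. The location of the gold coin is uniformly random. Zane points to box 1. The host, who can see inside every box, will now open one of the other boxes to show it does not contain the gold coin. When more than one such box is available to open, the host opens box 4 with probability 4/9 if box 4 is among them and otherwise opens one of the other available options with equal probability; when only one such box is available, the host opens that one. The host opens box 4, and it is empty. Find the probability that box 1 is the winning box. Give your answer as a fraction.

Consider each possible location of the gold coin in turn.
If it is in any of boxes 1, 2, and 3 (prior 1/4 each): box 4 is available, opened with probability 4/9; weight (1/4)·(4/9) = 1/9 each.
If it is in box 4 (prior 1/4): the host opened box 4, so this case is ruled out; weight (1/4)·0 = 0.
The weights sum to 1/3.
So P(the gold coin in box 1 | the host opened box 4) = (1/9) / (1/3) = 1/3.

1/3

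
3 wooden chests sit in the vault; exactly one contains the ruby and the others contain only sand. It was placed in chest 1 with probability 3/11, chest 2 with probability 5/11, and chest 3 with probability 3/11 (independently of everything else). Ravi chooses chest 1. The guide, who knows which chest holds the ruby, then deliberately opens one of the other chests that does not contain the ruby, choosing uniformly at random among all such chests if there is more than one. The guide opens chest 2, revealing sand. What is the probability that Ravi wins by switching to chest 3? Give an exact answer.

2/3

Consider each possible location of the ruby in turn.
If it is in chest 1 (prior 3/11): the guide has 2 equally likely choices, so probability 1/2; weight (3/11)·(1/2) = 3/22.
If it is in chest 2 (prior 5/11): the guide opened chest 2, so this case is ruled out; weight (5/11)·0 = 0.
If it is in chest 3 (prior 3/11): the guide has no choice, probability 1; weight (3/11)·1 = 3/11.
The weights sum to 9/22.
So P(the ruby in chest 3 | the guide opened chest 2) = (3/11) / (9/22) = 2/3.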